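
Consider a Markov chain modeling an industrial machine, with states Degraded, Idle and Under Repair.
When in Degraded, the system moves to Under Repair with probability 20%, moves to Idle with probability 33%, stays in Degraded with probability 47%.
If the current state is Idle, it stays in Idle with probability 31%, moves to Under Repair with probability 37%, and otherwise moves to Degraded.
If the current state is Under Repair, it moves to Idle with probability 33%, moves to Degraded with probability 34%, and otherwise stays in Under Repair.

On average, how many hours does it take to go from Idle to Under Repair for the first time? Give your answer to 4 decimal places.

3.2680

Let t(s) be the expected number of hours to first reach Under Repair from state s, with t(Under Repair) = 0. Conditioning on the first hour:
t(Degraded) = 1 + 0.47·t(Degraded) + 0.33·t(Idle)
t(Idle) = 1 + 0.32·t(Degraded) + 0.31·t(Idle)
Solving: t(Degraded) = 3.9216, t(Idle) = 3.2680.
Expected hours from Idle to Under Repair: 3.2680.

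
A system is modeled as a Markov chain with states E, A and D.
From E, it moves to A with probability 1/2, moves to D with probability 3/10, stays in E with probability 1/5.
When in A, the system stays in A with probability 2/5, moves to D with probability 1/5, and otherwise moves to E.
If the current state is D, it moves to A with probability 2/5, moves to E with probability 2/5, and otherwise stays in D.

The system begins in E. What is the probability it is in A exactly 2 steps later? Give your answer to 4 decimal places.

0.4200

Sum over the intermediate state after 1 step:
P = P(E→E)·P(E→A) + P(E→A)·P(A→A) + P(E→D)·P(D→A)
  = 0.2×0.5 + 0.5×0.4 + 0.3×0.4
  = 0.1000 + 0.2000 + 0.1200 = 0.4200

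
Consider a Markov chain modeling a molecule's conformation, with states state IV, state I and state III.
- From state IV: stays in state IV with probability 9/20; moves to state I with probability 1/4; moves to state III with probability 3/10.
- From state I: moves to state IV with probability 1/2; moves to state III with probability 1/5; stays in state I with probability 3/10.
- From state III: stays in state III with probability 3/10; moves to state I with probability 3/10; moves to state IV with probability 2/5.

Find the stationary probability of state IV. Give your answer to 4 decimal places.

Let the stationary distribution be π with π = πP and π_1 + π_2 + π_3 = 1.
π_1 = 0.45·π_1 + 0.5·π_2 + 0.4·π_3
π_2 = 0.25·π_1 + 0.3·π_2 + 0.3·π_3
Solving with the normalization constraint gives π = (0.4503, 0.2775, 0.2723).
So the stationary probability of state IV is 0.4503.

0.4503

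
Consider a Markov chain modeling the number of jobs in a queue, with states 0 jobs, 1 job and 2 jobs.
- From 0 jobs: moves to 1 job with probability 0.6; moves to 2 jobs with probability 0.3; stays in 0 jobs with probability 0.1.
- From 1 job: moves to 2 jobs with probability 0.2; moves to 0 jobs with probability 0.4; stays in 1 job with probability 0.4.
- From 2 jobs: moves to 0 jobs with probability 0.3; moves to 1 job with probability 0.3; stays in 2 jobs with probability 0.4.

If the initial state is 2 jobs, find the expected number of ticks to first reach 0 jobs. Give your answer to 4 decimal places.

Let t(s) be the expected number of ticks to first reach 0 jobs from state s, with t(0 jobs) = 0. Conditioning on the first tick:
t(1 job) = 1 + 0.4·t(1 job) + 0.2·t(2 jobs)
t(2 jobs) = 1 + 0.3·t(1 job) + 0.4·t(2 jobs)
Solving: t(1 job) = 2.6667, t(2 jobs) = 3.0000.
Expected ticks from 2 jobs to 0 jobs: 3.0000.

3.0000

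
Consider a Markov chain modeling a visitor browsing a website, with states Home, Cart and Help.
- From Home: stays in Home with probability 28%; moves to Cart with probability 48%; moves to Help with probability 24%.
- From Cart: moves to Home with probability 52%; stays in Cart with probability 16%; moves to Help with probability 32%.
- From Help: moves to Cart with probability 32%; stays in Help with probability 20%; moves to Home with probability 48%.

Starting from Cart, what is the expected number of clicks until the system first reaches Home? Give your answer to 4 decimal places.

1.9663

Let t(s) be the expected number of clicks to first reach Home from state s, with t(Home) = 0. Conditioning on the first click:
t(Cart) = 1 + 0.16·t(Cart) + 0.32·t(Help)
t(Help) = 1 + 0.32·t(Cart) + 0.2·t(Help)
Solving: t(Cart) = 1.9663, t(Help) = 2.0365.
Expected clicks from Cart to Home: 1.9663.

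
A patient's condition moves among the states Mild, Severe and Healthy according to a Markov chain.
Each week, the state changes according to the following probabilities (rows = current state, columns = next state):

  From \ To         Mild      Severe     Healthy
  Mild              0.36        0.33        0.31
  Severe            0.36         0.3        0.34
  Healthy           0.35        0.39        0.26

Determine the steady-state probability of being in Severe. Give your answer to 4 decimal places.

0.3381

Let the stationary distribution be π with π = πP and π_1 + π_2 + π_3 = 1.
π_1 = 0.36·π_1 + 0.36·π_2 + 0.35·π_3
π_2 = 0.33·π_1 + 0.3·π_2 + 0.39·π_3
Solving with the normalization constraint gives π = (0.3570, 0.3381, 0.3049).
So the stationary probability of Severe is 0.3381.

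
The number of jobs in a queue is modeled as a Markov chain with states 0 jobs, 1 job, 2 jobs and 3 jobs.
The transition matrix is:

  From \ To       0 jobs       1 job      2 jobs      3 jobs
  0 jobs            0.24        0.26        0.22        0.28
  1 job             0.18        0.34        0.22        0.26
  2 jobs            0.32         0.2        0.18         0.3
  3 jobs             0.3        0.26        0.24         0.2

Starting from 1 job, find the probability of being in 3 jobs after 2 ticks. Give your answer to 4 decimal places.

Propagate the distribution vector 2 ticks from 1 job.
After 0 ticks: (0.0000, 1.0000, 0.0000, 0.0000)
After 1 tick: (0.1800, 0.3400, 0.2200, 0.2600)
After 2 ticks: (0.2528, 0.2740, 0.2164, 0.2568)
P(in 3 jobs after 2 ticks) = 0.2568

0.2568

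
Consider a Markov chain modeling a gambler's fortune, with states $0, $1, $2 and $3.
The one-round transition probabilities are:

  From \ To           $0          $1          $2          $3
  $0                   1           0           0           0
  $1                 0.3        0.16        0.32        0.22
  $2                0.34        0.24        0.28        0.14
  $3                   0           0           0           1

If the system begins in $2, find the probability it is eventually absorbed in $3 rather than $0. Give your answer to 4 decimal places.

0.3227

Let h(s) be the probability of absorption at $3 starting from transient state s. Then h($3) = 1 and h($0) = 0. By first-step analysis:
h($1) = 0.3·0 + 0.16·h($1) + 0.32·h($2) + 0.22·1
h($2) = 0.34·0 + 0.24·h($1) + 0.28·h($2) + 0.14·1
Solving: h($1) = 0.3848, h($2) = 0.3227.
Starting from $2, the probability is 0.3227.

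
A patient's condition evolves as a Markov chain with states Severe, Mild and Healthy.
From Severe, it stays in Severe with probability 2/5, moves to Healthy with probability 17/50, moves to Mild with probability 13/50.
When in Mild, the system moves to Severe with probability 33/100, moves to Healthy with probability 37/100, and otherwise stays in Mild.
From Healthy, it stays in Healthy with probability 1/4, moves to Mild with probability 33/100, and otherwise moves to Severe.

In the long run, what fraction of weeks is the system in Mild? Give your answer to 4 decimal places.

0.2942

Let the stationary distribution be π with π = πP and π_1 + π_2 + π_3 = 1.
π_1 = 0.4·π_1 + 0.33·π_2 + 0.42·π_3
π_2 = 0.26·π_1 + 0.3·π_2 + 0.33·π_3
Solving with the normalization constraint gives π = (0.3858, 0.2942, 0.3200).
So the stationary probability of Mild is 0.2942.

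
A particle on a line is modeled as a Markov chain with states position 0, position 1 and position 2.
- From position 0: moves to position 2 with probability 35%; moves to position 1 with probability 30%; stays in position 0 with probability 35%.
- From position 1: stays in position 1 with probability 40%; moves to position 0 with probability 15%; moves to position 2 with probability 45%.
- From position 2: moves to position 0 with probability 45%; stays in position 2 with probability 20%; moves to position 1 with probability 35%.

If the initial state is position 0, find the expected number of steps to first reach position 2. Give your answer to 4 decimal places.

2.6087

Let t(s) be the expected number of steps to first reach position 2 from state s, with t(position 2) = 0. Conditioning on the first step:
t(position 0) = 1 + 0.35·t(position 0) + 0.3·t(position 1)
t(position 1) = 1 + 0.15·t(position 0) + 0.4·t(position 1)
Solving: t(position 0) = 2.6087, t(position 1) = 2.3188.
Expected steps from position 0 to position 2: 2.6087.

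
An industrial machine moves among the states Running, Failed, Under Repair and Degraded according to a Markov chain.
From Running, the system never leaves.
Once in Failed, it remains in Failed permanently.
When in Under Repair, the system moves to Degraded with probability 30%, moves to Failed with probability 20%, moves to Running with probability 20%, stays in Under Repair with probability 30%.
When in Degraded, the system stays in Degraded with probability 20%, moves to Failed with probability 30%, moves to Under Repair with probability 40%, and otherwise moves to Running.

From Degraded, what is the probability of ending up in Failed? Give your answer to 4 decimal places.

0.6591

Let h(s) be the probability of absorption at Failed starting from transient state s. Then h(Failed) = 1 and h(Running) = 0. By first-step analysis:
h(Under Repair) = 0.2·0 + 0.2·1 + 0.3·h(Under Repair) + 0.3·h(Degraded)
h(Degraded) = 0.1·0 + 0.3·1 + 0.4·h(Under Repair) + 0.2·h(Degraded)
Solving: h(Under Repair) = 0.5682, h(Degraded) = 0.6591.
Starting from Degraded, the probability is 0.6591.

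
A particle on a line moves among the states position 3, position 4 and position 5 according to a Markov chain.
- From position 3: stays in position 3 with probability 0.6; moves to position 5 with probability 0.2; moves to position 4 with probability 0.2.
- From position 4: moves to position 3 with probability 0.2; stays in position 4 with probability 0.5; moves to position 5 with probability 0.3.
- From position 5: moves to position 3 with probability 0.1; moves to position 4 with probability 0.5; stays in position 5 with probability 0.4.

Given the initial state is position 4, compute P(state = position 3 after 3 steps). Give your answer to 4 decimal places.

0.2690

Propagate the distribution vector 3 steps from position 4.
After 0 steps: (0.0000, 1.0000, 0.0000)
After 1 step: (0.2000, 0.5000, 0.3000)
After 2 steps: (0.2500, 0.4400, 0.3100)
After 3 steps: (0.2690, 0.4250, 0.3060)
P(in position 3 after 3 steps) = 0.2690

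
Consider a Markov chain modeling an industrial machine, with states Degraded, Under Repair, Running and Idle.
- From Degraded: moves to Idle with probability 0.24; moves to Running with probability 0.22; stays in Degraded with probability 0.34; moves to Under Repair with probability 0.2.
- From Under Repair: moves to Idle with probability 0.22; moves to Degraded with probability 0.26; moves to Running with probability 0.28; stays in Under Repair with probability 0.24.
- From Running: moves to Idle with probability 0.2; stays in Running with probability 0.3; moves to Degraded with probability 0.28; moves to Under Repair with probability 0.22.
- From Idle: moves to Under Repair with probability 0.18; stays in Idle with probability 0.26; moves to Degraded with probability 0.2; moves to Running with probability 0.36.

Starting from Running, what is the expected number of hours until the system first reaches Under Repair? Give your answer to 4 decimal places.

4.8676

Let t(s) be the expected number of hours to first reach Under Repair from state s, with t(Under Repair) = 0. Conditioning on the first hour:
t(Degraded) = 1 + 0.34·t(Degraded) + 0.22·t(Running) + 0.24·t(Idle)
t(Running) = 1 + 0.28·t(Degraded) + 0.3·t(Running) + 0.2·t(Idle)
t(Idle) = 1 + 0.2·t(Degraded) + 0.36·t(Running) + 0.26·t(Idle)
Solving: t(Degraded) = 4.9796, t(Running) = 4.8676, t(Idle) = 5.0652.
Expected hours from Running to Under Repair: 4.8676.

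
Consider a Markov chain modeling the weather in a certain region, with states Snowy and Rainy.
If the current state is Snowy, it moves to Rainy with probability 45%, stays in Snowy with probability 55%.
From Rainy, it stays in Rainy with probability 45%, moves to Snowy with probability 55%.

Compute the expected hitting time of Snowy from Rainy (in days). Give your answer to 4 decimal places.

Let t(s) be the expected number of days to first reach Snowy from state s, with t(Snowy) = 0. Conditioning on the first day:
t(Rainy) = 1 + 0.45·t(Rainy)
Solving: t(Rainy) = 1.8182.
Expected days from Rainy to Snowy: 1.8182.

1.8182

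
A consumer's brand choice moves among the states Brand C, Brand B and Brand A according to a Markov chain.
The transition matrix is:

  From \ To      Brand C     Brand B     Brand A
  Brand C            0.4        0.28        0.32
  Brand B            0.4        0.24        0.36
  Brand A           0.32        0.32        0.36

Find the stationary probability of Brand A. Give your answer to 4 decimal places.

0.3451

Let the stationary distribution be π with π = πP and π_1 + π_2 + π_3 = 1.
π_1 = 0.4·π_1 + 0.4·π_2 + 0.32·π_3
π_2 = 0.28·π_1 + 0.24·π_2 + 0.32·π_3
Solving with the normalization constraint gives π = (0.3724, 0.2825, 0.3451).
So the stationary probability of Brand A is 0.3451.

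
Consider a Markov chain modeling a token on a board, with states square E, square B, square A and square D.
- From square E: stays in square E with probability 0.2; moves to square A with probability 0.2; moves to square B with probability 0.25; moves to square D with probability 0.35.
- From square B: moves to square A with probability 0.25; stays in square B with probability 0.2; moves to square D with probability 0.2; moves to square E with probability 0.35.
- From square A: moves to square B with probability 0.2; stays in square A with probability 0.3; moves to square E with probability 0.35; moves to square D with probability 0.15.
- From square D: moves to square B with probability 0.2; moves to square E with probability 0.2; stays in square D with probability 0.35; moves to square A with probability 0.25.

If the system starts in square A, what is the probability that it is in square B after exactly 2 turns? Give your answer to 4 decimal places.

Propagate the distribution vector 2 turns from square A.
After 0 turns: (0.0000, 0.0000, 1.0000, 0.0000)
After 1 turn: (0.3500, 0.2000, 0.3000, 0.1500)
After 2 turns: (0.2750, 0.2175, 0.2475, 0.2600)
P(in square B after 2 turns) = 0.2175

0.2175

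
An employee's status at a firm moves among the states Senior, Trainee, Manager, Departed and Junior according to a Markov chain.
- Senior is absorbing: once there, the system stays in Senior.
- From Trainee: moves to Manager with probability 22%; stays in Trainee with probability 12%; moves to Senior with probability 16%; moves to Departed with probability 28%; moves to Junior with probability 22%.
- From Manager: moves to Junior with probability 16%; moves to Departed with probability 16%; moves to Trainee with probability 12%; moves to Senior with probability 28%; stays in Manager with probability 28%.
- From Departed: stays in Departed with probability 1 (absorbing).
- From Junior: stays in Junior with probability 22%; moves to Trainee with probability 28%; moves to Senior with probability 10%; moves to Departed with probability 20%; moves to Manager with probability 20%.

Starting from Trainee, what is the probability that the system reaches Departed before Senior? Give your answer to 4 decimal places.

0.5739

Let h(s) be the probability of absorption at Departed starting from transient state s. Then h(Departed) = 1 and h(Senior) = 0. By first-step analysis:
h(Trainee) = 0.16·0 + 0.12·h(Trainee) + 0.22·h(Manager) + 0.28·1 + 0.22·h(Junior)
h(Manager) = 0.28·0 + 0.12·h(Trainee) + 0.28·h(Manager) + 0.16·1 + 0.16·h(Junior)
h(Junior) = 0.1·0 + 0.28·h(Trainee) + 0.2·h(Manager) + 0.2·1 + 0.22·h(Junior)
Solving: h(Trainee) = 0.5739, h(Manager) = 0.4460, h(Junior) = 0.5768.
Starting from Trainee, the probability is 0.5739.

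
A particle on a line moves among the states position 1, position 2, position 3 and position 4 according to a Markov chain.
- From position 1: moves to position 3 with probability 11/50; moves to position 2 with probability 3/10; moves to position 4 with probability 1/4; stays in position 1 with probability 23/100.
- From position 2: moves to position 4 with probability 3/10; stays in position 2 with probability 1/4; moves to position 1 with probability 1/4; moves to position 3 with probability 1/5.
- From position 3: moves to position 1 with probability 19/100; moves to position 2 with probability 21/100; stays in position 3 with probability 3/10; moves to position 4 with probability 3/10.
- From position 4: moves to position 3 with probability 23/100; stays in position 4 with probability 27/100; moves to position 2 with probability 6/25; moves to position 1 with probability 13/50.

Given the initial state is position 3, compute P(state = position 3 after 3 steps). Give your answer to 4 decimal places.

0.2373

Propagate the distribution vector 3 steps from position 3.
After 0 steps: (0.0000, 0.0000, 1.0000, 0.0000)
After 1 step: (0.1900, 0.2100, 0.3000, 0.3000)
After 2 steps: (0.2312, 0.2445, 0.2428, 0.2815)
After 3 steps: (0.2336, 0.2490, 0.2373, 0.2800)
P(in position 3 after 3 steps) = 0.2373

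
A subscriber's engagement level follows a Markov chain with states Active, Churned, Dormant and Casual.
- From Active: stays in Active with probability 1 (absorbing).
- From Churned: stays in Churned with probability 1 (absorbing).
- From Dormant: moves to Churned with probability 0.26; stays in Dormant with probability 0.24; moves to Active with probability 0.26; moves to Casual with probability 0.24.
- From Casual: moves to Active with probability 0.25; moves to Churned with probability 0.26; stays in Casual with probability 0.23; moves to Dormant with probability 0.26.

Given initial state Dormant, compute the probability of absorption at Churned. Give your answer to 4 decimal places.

Let h(s) be the probability of absorption at Churned starting from transient state s. Then h(Churned) = 1 and h(Active) = 0. By first-step analysis:
h(Dormant) = 0.26·0 + 0.26·1 + 0.24·h(Dormant) + 0.24·h(Casual)
h(Casual) = 0.25·0 + 0.26·1 + 0.26·h(Dormant) + 0.23·h(Casual)
Solving: h(Dormant) = 0.5023, h(Casual) = 0.5073.
Starting from Dormant, the probability is 0.5023.

0.5023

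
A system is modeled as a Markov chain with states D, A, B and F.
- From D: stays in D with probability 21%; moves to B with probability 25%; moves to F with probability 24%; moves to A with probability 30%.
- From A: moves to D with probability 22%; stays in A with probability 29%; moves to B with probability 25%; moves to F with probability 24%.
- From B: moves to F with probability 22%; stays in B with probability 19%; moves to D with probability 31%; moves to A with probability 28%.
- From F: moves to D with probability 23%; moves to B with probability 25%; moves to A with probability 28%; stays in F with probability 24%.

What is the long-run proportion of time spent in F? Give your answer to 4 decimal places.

0.2353

Let the stationary distribution be π with π = πP and π_1 + π_2 + π_3 + π_4 = 1.
π_1 = 0.21·π_1 + 0.22·π_2 + 0.31·π_3 + 0.23·π_4
π_2 = 0.3·π_1 + 0.29·π_2 + 0.28·π_3 + 0.28·π_4
π_3 = 0.25·π_1 + 0.25·π_2 + 0.19·π_3 + 0.25·π_4
Solving with the normalization constraint gives π = (0.2412, 0.2877, 0.2358, 0.2353).
So the stationary probability of F is 0.2353.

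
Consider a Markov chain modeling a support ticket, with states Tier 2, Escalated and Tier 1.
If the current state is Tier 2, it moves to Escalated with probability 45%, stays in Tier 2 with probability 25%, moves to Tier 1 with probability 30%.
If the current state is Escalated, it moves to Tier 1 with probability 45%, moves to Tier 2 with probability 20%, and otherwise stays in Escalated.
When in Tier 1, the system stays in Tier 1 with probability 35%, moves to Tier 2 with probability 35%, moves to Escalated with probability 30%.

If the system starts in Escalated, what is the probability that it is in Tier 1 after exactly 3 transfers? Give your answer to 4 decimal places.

0.3709

Propagate the distribution vector 3 transfers from Escalated.
After 0 transfers: (0.0000, 1.0000, 0.0000)
After 1 transfer: (0.2000, 0.3500, 0.4500)
After 2 transfers: (0.2775, 0.3475, 0.3750)
After 3 transfers: (0.2701, 0.3590, 0.3709)
P(in Tier 1 after 3 transfers) = 0.3709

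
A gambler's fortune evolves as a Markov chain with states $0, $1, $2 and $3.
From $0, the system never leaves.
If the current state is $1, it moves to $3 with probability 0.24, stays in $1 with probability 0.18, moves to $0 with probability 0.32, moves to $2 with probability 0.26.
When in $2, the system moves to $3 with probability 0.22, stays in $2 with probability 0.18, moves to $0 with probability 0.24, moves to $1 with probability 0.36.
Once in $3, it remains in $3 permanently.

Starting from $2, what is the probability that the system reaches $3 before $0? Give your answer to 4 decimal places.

0.4610

Let h(s) be the probability of absorption at $3 starting from transient state s. Then h($3) = 1 and h($0) = 0. By first-step analysis:
h($1) = 0.32·0 + 0.18·h($1) + 0.26·h($2) + 0.24·1
h($2) = 0.24·0 + 0.36·h($1) + 0.18·h($2) + 0.22·1
Solving: h($1) = 0.4388, h($2) = 0.4610.
Starting from $2, the probability is 0.4610.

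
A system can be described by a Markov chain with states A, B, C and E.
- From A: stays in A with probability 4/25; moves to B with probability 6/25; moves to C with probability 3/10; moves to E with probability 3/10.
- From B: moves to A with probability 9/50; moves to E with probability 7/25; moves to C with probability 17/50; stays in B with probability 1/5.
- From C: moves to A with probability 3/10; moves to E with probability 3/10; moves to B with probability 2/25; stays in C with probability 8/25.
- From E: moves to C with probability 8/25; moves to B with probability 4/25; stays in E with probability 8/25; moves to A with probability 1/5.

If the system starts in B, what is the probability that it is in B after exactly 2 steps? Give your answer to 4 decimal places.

0.1552

Propagate the distribution vector 2 steps from B.
After 0 steps: (0.0000, 1.0000, 0.0000, 0.0000)
After 1 step: (0.1800, 0.2000, 0.3400, 0.2800)
After 2 steps: (0.2228, 0.1552, 0.3204, 0.3016)
P(in B after 2 steps) = 0.1552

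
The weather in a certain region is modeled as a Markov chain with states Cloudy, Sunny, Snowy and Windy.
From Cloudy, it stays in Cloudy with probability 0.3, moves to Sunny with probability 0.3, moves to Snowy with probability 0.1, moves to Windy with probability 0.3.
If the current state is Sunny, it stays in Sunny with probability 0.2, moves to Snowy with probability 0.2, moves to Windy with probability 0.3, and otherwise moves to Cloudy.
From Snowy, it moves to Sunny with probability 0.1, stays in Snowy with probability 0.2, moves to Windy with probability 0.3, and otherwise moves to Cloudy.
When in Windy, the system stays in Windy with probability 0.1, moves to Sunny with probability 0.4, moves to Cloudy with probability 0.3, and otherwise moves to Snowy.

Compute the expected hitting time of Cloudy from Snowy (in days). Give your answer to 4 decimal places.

Let t(s) be the expected number of days to first reach Cloudy from state s, with t(Cloudy) = 0. Conditioning on the first day:
t(Sunny) = 1 + 0.2·t(Sunny) + 0.2·t(Snowy) + 0.3·t(Windy)
t(Snowy) = 1 + 0.1·t(Sunny) + 0.2·t(Snowy) + 0.3·t(Windy)
t(Windy) = 1 + 0.4·t(Sunny) + 0.2·t(Snowy) + 0.1·t(Windy)
Solving: t(Sunny) = 3.1250, t(Snowy) = 2.8125, t(Windy) = 3.1250.
Expected days from Snowy to Cloudy: 2.8125.

2.8125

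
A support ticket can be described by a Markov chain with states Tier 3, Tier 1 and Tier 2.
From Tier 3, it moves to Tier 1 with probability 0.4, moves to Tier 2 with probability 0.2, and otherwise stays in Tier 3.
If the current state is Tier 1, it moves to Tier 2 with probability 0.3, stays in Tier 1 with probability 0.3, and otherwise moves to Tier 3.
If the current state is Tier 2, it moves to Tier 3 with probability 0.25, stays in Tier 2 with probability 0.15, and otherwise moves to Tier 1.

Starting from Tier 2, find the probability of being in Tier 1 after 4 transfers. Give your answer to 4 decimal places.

Propagate the distribution vector 4 transfers from Tier 2.
After 0 transfers: (0.0000, 0.0000, 1.0000)
After 1 transfer: (0.2500, 0.6000, 0.1500)
After 2 transfers: (0.3775, 0.3700, 0.2525)
After 3 transfers: (0.3621, 0.4135, 0.2244)
After 4 transfers: (0.3663, 0.4035, 0.2301)
P(in Tier 1 after 4 transfers) = 0.4035

0.4035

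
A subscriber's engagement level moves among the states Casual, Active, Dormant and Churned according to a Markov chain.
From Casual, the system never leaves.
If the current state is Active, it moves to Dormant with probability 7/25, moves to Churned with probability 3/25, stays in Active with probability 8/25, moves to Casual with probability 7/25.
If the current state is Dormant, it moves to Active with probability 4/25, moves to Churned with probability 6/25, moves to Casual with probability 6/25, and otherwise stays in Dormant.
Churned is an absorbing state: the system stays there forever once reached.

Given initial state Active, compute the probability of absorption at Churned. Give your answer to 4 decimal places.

Let h(s) be the probability of absorption at Churned starting from transient state s. Then h(Churned) = 1 and h(Casual) = 0. By first-step analysis:
h(Active) = 0.28·0 + 0.32·h(Active) + 0.28·h(Dormant) + 0.12·1
h(Dormant) = 0.24·0 + 0.16·h(Active) + 0.36·h(Dormant) + 0.24·1
Solving: h(Active) = 0.3689, h(Dormant) = 0.4672.
Starting from Active, the probability is 0.3689.

0.3689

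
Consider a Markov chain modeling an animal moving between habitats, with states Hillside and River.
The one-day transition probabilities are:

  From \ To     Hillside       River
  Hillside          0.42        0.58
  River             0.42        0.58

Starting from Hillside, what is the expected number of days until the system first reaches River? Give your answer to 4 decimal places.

1.7241

Let t(s) be the expected number of days to first reach River from state s, with t(River) = 0. Conditioning on the first day:
t(Hillside) = 1 + 0.42·t(Hillside)
Solving: t(Hillside) = 1.7241.
Expected days from Hillside to River: 1.7241.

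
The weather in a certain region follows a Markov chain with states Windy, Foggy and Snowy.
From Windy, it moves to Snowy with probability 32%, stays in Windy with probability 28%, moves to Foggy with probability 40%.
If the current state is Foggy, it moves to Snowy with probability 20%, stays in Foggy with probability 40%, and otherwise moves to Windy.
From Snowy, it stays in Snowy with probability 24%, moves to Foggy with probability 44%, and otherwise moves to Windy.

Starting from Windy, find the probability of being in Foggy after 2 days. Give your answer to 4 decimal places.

0.4128

Sum over the intermediate state after 1 day:
P = P(Windy→Windy)·P(Windy→Foggy) + P(Windy→Foggy)·P(Foggy→Foggy) + P(Windy→Snowy)·P(Snowy→Foggy)
  = 0.28×0.4 + 0.4×0.4 + 0.32×0.44
  = 0.1120 + 0.1600 + 0.1408 = 0.4128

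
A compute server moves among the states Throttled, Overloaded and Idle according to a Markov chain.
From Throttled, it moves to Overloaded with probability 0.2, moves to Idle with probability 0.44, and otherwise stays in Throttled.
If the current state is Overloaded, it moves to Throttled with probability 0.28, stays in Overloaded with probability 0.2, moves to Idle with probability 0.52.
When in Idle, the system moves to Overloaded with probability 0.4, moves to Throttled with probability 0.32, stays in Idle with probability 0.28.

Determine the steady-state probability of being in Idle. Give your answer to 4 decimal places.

Let the stationary distribution be π with π = πP and π_1 + π_2 + π_3 = 1.
π_1 = 0.36·π_1 + 0.28·π_2 + 0.32·π_3
π_2 = 0.2·π_1 + 0.2·π_2 + 0.4·π_3
Solving with the normalization constraint gives π = (0.3217, 0.2797, 0.3986).
So the stationary probability of Idle is 0.3986.

0.3986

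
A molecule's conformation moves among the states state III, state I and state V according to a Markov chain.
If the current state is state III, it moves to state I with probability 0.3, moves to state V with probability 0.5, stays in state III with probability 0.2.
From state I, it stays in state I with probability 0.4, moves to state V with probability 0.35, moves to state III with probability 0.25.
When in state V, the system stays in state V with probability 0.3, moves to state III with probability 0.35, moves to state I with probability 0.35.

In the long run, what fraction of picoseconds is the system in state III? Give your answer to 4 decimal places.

0.2736

Let the stationary distribution be π with π = πP and π_1 + π_2 + π_3 = 1.
π_1 = 0.2·π_1 + 0.25·π_2 + 0.35·π_3
π_2 = 0.3·π_1 + 0.4·π_2 + 0.35·π_3
Solving with the normalization constraint gives π = (0.2736, 0.3540, 0.3724).
So the stationary probability of state III is 0.2736.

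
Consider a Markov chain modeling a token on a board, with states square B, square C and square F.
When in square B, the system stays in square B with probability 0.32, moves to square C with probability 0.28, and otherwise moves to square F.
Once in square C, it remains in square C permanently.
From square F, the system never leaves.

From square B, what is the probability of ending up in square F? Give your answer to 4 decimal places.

0.5882

Let h(s) be the probability of absorption at square F starting from transient state s. Then h(square F) = 1 and h(square C) = 0. By first-step analysis:
h(square B) = 0.32·h(square B) + 0.28·0 + 0.4·1
Solving: h(square B) = 0.5882.
Starting from square B, the probability is 0.5882.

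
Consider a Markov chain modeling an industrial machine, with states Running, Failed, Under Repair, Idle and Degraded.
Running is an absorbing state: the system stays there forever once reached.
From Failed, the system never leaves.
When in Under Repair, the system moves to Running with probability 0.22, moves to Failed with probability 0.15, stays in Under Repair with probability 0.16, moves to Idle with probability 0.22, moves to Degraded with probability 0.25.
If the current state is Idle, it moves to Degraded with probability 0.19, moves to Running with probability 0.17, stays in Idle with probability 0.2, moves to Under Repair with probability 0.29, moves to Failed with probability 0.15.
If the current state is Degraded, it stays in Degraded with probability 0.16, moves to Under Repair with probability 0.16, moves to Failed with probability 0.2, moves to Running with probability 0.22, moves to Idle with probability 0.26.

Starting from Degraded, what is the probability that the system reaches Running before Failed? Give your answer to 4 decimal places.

0.5382

Let h(s) be the probability of absorption at Running starting from transient state s. Then h(Running) = 1 and h(Failed) = 0. By first-step analysis:
h(Under Repair) = 0.22·1 + 0.15·0 + 0.16·h(Under Repair) + 0.22·h(Idle) + 0.25·h(Degraded)
h(Idle) = 0.17·1 + 0.15·0 + 0.29·h(Under Repair) + 0.2·h(Idle) + 0.19·h(Degraded)
h(Degraded) = 0.22·1 + 0.2·0 + 0.16·h(Under Repair) + 0.26·h(Idle) + 0.16·h(Degraded)
Solving: h(Under Repair) = 0.5648, h(Idle) = 0.5451, h(Degraded) = 0.5382.
Starting from Degraded, the probability is 0.5382.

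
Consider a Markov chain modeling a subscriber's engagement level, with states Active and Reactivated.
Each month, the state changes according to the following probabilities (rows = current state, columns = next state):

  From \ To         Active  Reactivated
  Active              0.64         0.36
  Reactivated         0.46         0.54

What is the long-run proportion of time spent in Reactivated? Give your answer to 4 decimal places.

0.4390

Let the stationary distribution be π with π = πP and π_1 + π_2 = 1.
π_1 = 0.64·π_1 + 0.46·π_2
Solving with the normalization constraint gives π = (0.5610, 0.4390).
So the stationary probability of Reactivated is 0.4390.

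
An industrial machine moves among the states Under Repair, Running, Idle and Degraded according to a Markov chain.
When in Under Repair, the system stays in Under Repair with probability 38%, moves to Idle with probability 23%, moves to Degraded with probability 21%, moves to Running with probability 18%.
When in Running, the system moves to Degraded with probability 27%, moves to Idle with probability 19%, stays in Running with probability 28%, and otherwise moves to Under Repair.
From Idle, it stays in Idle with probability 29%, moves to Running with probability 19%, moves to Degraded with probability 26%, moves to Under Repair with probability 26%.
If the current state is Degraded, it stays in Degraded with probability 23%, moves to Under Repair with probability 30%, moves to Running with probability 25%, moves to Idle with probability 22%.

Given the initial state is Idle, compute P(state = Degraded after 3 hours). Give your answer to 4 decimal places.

0.2399

Propagate the distribution vector 3 hours from Idle.
After 0 hours: (0.0000, 0.0000, 1.0000, 0.0000)
After 1 hour: (0.2600, 0.1900, 0.2900, 0.2600)
After 2 hours: (0.3016, 0.2201, 0.2372, 0.2411)
After 3 hours: (0.3058, 0.2213, 0.2330, 0.2399)
P(in Degraded after 3 hours) = 0.2399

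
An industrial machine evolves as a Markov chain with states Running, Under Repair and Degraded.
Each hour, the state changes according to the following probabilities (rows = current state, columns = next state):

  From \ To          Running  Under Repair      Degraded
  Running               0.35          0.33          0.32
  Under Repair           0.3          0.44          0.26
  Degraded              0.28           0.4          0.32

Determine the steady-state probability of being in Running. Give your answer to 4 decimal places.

0.3096

Let the stationary distribution be π with π = πP and π_1 + π_2 + π_3 = 1.
π_1 = 0.35·π_1 + 0.3·π_2 + 0.28·π_3
π_2 = 0.33·π_1 + 0.44·π_2 + 0.4·π_3
Solving with the normalization constraint gives π = (0.3096, 0.3941, 0.2964).
So the stationary probability of Running is 0.3096.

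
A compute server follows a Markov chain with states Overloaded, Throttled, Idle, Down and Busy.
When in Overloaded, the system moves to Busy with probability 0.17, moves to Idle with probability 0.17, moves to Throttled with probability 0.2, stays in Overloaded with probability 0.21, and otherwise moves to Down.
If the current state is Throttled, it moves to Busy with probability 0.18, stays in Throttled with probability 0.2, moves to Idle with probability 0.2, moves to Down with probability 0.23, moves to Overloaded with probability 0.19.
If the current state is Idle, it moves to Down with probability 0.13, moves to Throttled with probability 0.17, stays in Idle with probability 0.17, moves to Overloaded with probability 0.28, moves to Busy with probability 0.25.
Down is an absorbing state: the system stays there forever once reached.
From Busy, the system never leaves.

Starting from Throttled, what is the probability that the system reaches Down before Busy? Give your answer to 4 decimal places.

0.5300

Let h(s) be the probability of absorption at Down starting from transient state s. Then h(Down) = 1 and h(Busy) = 0. By first-step analysis:
h(Overloaded) = 0.21·h(Overloaded) + 0.2·h(Throttled) + 0.17·h(Idle) + 0.25·1 + 0.17·0
h(Throttled) = 0.19·h(Overloaded) + 0.2·h(Throttled) + 0.2·h(Idle) + 0.23·1 + 0.18·0
h(Idle) = 0.28·h(Overloaded) + 0.17·h(Throttled) + 0.17·h(Idle) + 0.13·1 + 0.25·0
Solving: h(Overloaded) = 0.5474, h(Throttled) = 0.5300, h(Idle) = 0.4499.
Starting from Throttled, the probability is 0.5300.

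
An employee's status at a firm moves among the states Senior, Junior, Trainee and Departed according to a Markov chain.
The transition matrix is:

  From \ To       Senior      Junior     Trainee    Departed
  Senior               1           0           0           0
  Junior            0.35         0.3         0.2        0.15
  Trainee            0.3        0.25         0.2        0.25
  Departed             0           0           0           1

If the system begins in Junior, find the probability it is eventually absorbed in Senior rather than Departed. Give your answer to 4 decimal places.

Let h(s) be the probability of absorption at Senior starting from transient state s. Then h(Senior) = 1 and h(Departed) = 0. By first-step analysis:
h(Junior) = 0.35·1 + 0.3·h(Junior) + 0.2·h(Trainee) + 0.15·0
h(Trainee) = 0.3·1 + 0.25·h(Junior) + 0.2·h(Trainee) + 0.25·0
Solving: h(Junior) = 0.6667, h(Trainee) = 0.5833.
Starting from Junior, the probability is 0.6667.

0.6667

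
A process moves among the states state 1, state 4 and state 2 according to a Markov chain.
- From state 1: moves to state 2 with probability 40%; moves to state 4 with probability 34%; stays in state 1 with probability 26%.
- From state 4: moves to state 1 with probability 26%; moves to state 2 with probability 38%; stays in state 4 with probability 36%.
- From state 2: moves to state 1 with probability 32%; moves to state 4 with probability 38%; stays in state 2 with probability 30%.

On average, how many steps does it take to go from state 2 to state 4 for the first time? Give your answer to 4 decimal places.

2.7179

Let t(s) be the expected number of steps to first reach state 4 from state s, with t(state 4) = 0. Conditioning on the first step:
t(state 1) = 1 + 0.26·t(state 1) + 0.4·t(state 2)
t(state 2) = 1 + 0.32·t(state 1) + 0.3·t(state 2)
Solving: t(state 1) = 2.8205, t(state 2) = 2.7179.
Expected steps from state 2 to state 4: 2.7179.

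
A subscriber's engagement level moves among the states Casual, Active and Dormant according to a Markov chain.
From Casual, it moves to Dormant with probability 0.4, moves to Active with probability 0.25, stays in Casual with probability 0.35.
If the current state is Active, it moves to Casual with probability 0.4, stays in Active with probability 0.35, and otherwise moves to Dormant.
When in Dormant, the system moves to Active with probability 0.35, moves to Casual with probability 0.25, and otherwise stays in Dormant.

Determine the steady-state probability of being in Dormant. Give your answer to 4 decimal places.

Let the stationary distribution be π with π = πP and π_1 + π_2 + π_3 = 1.
π_1 = 0.35·π_1 + 0.4·π_2 + 0.25·π_3
π_2 = 0.25·π_1 + 0.35·π_2 + 0.35·π_3
Solving with the normalization constraint gives π = (0.3306, 0.3169, 0.3525).
So the stationary probability of Dormant is 0.3525.

0.3525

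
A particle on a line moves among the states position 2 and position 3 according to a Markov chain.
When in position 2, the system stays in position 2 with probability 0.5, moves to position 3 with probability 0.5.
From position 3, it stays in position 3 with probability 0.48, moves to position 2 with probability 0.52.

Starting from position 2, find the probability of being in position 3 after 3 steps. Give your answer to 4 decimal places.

0.4902

Propagate the distribution vector 3 steps from position 2.
After 0 steps: (1.0000, 0.0000)
After 1 step: (0.5000, 0.5000)
After 2 steps: (0.5100, 0.4900)
After 3 steps: (0.5098, 0.4902)
P(in position 3 after 3 steps) = 0.4902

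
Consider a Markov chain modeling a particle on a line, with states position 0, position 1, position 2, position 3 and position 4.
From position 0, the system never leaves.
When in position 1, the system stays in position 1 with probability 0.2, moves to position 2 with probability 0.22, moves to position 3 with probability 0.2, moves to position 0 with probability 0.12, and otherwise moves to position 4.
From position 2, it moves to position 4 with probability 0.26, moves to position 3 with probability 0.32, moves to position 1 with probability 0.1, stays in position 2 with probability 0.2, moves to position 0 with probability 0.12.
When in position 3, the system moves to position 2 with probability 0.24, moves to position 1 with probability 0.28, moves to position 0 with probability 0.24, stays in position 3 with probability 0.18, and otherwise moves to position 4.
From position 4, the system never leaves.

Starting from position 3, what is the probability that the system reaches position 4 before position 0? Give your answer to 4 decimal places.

0.4455

Let h(s) be the probability of absorption at position 4 starting from transient state s. Then h(position 4) = 1 and h(position 0) = 0. By first-step analysis:
h(position 1) = 0.12·0 + 0.2·h(position 1) + 0.22·h(position 2) + 0.2·h(position 3) + 0.26·1
h(position 2) = 0.12·0 + 0.1·h(position 1) + 0.2·h(position 2) + 0.32·h(position 3) + 0.26·1
h(position 3) = 0.24·0 + 0.28·h(position 1) + 0.24·h(position 2) + 0.18·h(position 3) + 0.06·1
Solving: h(position 1) = 0.5952, h(position 2) = 0.5776, h(position 3) = 0.4455.
Starting from position 3, the probability is 0.4455.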